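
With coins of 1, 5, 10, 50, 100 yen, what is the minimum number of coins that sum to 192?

8

Use the largest denomination that fits, subtract, and repeat.
192 = 1×100 + 1×50 + 4×10 + 2×1
Total coins = 1 + 1 + 4 + 2 = 8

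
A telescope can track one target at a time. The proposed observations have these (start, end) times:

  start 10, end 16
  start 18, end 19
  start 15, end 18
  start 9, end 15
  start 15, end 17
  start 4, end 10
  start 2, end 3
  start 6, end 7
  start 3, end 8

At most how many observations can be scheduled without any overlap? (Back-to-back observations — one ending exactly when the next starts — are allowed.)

Sort by end time and greedily take each interval whose start is ≥ the last chosen end.
Sorted by end: (2,3)  (6,7)  (3,8)  (4,10)  (9,15)  (10,16)  (15,17)  (15,18)  (18,19)
take (2,3); take (6,7); take (9,15); take (15,17); take (18,19).
Selected 5 observations.

5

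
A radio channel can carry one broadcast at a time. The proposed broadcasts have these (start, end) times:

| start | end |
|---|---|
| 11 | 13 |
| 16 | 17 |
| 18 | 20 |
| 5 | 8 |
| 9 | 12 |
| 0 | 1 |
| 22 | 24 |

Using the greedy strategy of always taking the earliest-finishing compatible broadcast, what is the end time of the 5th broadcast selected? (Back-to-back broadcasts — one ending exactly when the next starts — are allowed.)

Sort by end time and greedily take each interval whose start is ≥ the last chosen end.
By end time: (0,1), (5,8), (9,12), (11,13), (16,17), (18,20), (22,24).
Pick (0,1); next start ≥ 1 → (5,8); next start ≥ 8 → (9,12); next start ≥ 12 → (16,17); next start ≥ 17 → (18,20); next start ≥ 20 → (22,24).
Selected: (0,1) (5,8) (9,12) (16,17) (18,20) (22,24)

20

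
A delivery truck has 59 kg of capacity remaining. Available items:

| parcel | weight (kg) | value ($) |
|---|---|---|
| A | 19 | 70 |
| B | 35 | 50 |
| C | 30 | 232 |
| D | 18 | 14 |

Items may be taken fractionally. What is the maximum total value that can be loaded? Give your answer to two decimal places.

316.29

Greedy by value/weight ratio, highest first.
Ratios (sorted): C 7.73, A 3.68, B 1.43, D 0.78
take C (30 @ 232); take A (19 @ 70); take 10/35 of B → 14.29. Capacity used 59/59.
Total value = 316.29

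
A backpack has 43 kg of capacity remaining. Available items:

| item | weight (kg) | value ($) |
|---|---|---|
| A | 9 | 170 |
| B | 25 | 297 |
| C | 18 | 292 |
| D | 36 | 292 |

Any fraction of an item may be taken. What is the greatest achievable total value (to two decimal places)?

652.08

Greedy by value/weight ratio, highest first.
Ratios (sorted): A 18.89, C 16.22, B 11.88, D 8.11
take A (9 @ 170); take C (18 @ 292); take 16/25 of B → 190.08. Capacity used 43/43.
Total value = 652.08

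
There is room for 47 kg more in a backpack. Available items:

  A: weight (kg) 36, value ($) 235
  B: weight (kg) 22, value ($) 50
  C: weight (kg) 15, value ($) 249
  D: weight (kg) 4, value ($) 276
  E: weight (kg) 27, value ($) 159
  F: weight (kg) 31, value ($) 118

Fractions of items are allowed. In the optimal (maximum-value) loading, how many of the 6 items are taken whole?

2

Greedy by value/weight ratio, highest first.
Order: D (276/4=69.00) > C (249/15=16.60) > A (235/36=6.53) > E (159/27=5.89) > F (118/31=3.81) > B (50/22=2.27)
Fill: take D (4 @ 276) → take C (15 @ 249) → take 28/36 of A → 182.78; 47/47 used.
2 item(s) taken whole; one partial (take 28/36 of A).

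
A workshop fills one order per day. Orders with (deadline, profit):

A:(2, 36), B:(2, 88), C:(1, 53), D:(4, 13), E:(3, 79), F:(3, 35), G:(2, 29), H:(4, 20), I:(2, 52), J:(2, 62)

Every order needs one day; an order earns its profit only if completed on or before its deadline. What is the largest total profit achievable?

Take jobs in profit order; each goes to the latest open slot no later than its deadline.
By profit: B(d2,88), E(d3,79), J(d2,62), C(d1,53), I(d2,52), A(d2,36), F(d3,35), G(d2,29), H(d4,20), D(d4,13)
B→slot 2; E→slot 3; J→slot 1; C skipped; I skipped; A skipped; F skipped; G skipped; H→slot 4; D skipped.
Profit = 62 + 88 + 79 + 20 = 249

249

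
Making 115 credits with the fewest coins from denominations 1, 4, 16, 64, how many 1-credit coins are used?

3

Greedy: take as many of the largest coin as possible, then repeat with the remainder.
115 − 1×64→51 − 3×16→3 − 3×1→0
Count of 1: 3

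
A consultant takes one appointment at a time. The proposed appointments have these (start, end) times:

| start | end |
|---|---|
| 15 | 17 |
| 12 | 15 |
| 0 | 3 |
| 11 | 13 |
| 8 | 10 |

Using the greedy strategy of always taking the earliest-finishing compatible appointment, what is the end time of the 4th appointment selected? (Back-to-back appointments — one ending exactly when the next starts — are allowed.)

17

Order by finish time; keep every interval that doesn't clash with the previous kept one.
Sorted by end: (0,3)  (8,10)  (11,13)  (12,15)  (15,17)
take (0,3); take (8,10); take (11,13); take (15,17).
Selected: (0,3) (8,10) (11,13) (15,17)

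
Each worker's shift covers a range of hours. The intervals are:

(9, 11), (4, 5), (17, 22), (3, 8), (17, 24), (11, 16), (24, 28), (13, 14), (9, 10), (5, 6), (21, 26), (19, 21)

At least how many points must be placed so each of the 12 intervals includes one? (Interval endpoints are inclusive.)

Process intervals by earliest right end; each time one isn't hit yet, stab at its right endpoint.
Sorted: [4,5] [5,6] [3,8] [9,10] [9,11] [13,14] [11,16] [19,21] [17,22] [17,24] [21,26] [24,28]
{[4,5],[5,6],[3,8]} hit by 5; {[9,10],[9,11]} hit by 10; {[13,14],[11,16]} hit by 14; {[19,21],[17,22],[17,24],[21,26]} hit by 21; {[24,28]} hit by 28.
Points: 5, 10, 14, 21, 28 (5 total).

5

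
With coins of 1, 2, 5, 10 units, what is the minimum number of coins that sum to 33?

5

33 = 3×10 + 1×2 + 1×1
Total coins = 3 + 1 + 1 = 5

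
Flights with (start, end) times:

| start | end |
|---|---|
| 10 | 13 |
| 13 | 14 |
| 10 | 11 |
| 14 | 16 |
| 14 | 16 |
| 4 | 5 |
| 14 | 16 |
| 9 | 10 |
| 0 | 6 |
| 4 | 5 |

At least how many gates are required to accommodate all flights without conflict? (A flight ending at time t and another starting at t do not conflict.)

3

Count concurrent intervals with a sweep; the peak is the room count.
starts: [0, 4, 4, 9, 10, 10, 13, 14, 14, 14]
ends:   [5, 5, 6, 10, 11, 13, 14, 16, 16, 16]
s0→1 s4→2 s4→3  — peak 3.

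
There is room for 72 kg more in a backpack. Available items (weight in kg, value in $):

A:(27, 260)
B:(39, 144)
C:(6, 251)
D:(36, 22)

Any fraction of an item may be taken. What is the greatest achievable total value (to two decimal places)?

655.00

Greedy by value/weight ratio, highest first.
Order: C (251/6=41.83) > A (260/27=9.63) > B (144/39=3.69) > D (22/36=0.61)
Fill: take C (6 @ 251) → take A (27 @ 260) → take B (39 @ 144); 72/72 used.
Total value = 655.00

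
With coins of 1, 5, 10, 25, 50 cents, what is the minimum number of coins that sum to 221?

Use the largest denomination that fits, subtract, and repeat.
221 − 4×50→21 − 2×10→1 − 1×1→0
Total coins = 4 + 2 + 1 = 7

7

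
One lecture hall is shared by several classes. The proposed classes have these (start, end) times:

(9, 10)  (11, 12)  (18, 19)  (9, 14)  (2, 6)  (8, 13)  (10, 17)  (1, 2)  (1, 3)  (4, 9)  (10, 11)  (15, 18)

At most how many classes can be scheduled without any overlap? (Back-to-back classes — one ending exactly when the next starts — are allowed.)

Sorted by end: (1,2)  (1,3)  (2,6)  (4,9)  (9,10)  (10,11)  (11,12)  (8,13)  (9,14)  (10,17)  (15,18)  (18,19)
take (1,2); take (2,6); take (9,10); take (10,11); take (11,12); skip (10,17); take (15,18); take (18,19).
Selected 7 classes.

7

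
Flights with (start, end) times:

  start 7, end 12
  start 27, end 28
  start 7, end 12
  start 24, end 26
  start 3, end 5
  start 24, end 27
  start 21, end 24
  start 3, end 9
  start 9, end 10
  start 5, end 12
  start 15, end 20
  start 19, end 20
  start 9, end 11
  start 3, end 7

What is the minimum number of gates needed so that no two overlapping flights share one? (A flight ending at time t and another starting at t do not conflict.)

Count concurrent intervals with a sweep; the peak is the room count.
starts: [3, 3, 3, 5, 7, 7, 9, 9, 15, 19, 21, 24, 24, 27]
ends:   [5, 7, 9, 10, 11, 12, 12, 12, 20, 20, 24, 26, 27, 28]
s3→1 s3→2 s3→3 e5→2 s5→3 e7→2 s7→3 s7→4 e9→3 s9→4 s9→5  — peak 5.

5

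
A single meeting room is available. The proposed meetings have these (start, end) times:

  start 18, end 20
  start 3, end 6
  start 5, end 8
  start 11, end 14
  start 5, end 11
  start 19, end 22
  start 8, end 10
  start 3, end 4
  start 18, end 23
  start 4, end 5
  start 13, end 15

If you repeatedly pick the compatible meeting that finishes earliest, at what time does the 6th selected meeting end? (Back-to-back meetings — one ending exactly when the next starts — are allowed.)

Sort by end time and greedily take each interval whose start is ≥ the last chosen end.
Sorted by end: (3,4)  (4,5)  (3,6)  (5,8)  (8,10)  (5,11)  (11,14)  (13,15)  (18,20)  (19,22)  (18,23)
take (3,4); take (4,5); skip (3,6); take (5,8); take (8,10); skip (5,11); take (11,14); take (18,20).
Selected: (3,4) (4,5) (5,8) (8,10) (11,14) (18,20)

20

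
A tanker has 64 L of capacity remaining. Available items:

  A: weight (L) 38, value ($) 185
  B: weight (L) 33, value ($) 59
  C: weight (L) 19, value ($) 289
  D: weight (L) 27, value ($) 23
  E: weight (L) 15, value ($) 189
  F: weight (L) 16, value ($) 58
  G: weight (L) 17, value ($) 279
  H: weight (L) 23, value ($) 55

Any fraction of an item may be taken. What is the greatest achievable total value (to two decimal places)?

Greedy by value/weight ratio, highest first.
Ratios (sorted): G 16.41, C 15.21, E 12.60, A 4.87, F 3.62, H 2.39, B 1.79, D 0.85
take G (17 @ 279); take C (19 @ 289); take E (15 @ 189); take 13/38 of A → 63.29. Capacity used 64/64.
Total value = 820.29

820.29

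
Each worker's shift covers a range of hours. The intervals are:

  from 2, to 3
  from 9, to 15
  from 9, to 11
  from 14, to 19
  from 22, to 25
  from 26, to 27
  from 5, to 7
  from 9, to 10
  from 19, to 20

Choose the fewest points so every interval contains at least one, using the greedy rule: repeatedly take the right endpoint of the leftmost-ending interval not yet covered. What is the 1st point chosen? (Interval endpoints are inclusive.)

3

By right end: [2,3]  [5,7]  [9,10]  [9,11]  [9,15]  [14,19]  [19,20]  [22,25]  [26,27]
[2,3] uncovered → point at 3; [5,7] uncovered → point at 7; [9,10] uncovered → point at 10; [14,19] uncovered → point at 19; [22,25] uncovered → point at 25; [26,27] uncovered → point at 27.
Points: 3, 7, 10, 19, 25, 27 (6 total).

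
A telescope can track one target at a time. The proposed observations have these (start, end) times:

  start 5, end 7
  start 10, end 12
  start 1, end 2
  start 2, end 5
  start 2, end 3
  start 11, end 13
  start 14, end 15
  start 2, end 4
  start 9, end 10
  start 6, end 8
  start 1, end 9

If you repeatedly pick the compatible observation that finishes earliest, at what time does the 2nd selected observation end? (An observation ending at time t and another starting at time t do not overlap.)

3

Sort by end time and greedily take each interval whose start is ≥ the last chosen end.
By end time: (1,2), (2,3), (2,4), (2,5), (5,7), (6,8), (1,9), (9,10), (10,12), (11,13), (14,15).
Pick (1,2); next start ≥ 2 → (2,3); next start ≥ 3 → (5,7); next start ≥ 7 → (9,10); next start ≥ 10 → (10,12); next start ≥ 12 → (14,15).
Selected: (1,2) (2,3) (5,7) (9,10) (10,12) (14,15)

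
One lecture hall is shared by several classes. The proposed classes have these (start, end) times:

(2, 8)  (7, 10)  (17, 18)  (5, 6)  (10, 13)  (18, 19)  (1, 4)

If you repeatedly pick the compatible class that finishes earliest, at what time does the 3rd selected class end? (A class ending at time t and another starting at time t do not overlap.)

By end time: (1,4), (5,6), (2,8), (7,10), (10,13), (17,18), (18,19).
Pick (1,4); next start ≥ 4 → (5,6); next start ≥ 6 → (7,10); next start ≥ 10 → (10,13); next start ≥ 13 → (17,18); next start ≥ 18 → (18,19).
Selected: (1,4) (5,6) (7,10) (10,13) (17,18) (18,19)

10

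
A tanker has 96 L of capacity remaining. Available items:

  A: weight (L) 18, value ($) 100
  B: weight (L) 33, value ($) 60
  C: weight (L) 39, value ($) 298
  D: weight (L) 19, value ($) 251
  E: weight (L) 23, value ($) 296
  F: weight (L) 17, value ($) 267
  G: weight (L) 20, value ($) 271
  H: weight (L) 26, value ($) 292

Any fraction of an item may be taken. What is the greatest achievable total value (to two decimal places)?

1275.92

Ratios (sorted): F 15.71, G 13.55, D 13.21, E 12.87, H 11.23, C 7.64, A 5.56, B 1.82
take F (17 @ 267); take G (20 @ 271); take D (19 @ 251); take E (23 @ 296); take 17/26 of H → 190.92. Capacity used 96/96.
Total value = 1275.92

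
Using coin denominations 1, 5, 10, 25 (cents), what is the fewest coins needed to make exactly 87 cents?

6

Use the largest denomination that fits, subtract, and repeat.
87 = 3×25 + 1×10 + 2×1
Total coins = 3 + 1 + 2 = 6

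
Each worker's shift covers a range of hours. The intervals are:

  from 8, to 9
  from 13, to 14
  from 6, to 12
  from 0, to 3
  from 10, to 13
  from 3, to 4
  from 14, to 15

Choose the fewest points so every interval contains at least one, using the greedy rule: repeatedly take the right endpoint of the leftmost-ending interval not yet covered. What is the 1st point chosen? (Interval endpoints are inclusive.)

Process intervals by earliest right end; each time one isn't hit yet, stab at its right endpoint.
Sorted: [0,3] [3,4] [8,9] [6,12] [10,13] [13,14] [14,15]
{[0,3],[3,4]} hit by 3; {[8,9],[6,12]} hit by 9; {[10,13],[13,14]} hit by 13; {[14,15]} hit by 15.
Points: 3, 9, 13, 15 (4 total).

3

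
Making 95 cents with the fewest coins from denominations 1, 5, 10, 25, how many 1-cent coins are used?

Greedy: take as many of the largest coin as possible, then repeat with the remainder.
95 − 3×25→20 − 2×10→0
Count of 1: 0

0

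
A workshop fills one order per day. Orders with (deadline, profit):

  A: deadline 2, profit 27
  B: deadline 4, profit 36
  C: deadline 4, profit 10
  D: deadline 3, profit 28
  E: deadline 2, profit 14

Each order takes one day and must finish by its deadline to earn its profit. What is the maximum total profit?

105

Sort by profit descending; place each in the latest free slot ≤ its deadline.
Profit order: B=36 D=28 A=27 E=14 C=10
Assign: B→slot 4, D→slot 3, A→slot 2, E→slot 1, C skipped.
Slots: [1:E] [2:A] [3:D] [4:B]
Profit = 14 + 27 + 28 + 36 = 105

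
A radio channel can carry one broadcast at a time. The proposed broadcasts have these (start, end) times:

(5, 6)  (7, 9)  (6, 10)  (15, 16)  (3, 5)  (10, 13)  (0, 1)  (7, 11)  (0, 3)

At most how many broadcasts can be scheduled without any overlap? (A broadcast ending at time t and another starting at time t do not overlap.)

Sort by end time and greedily take each interval whose start is ≥ the last chosen end.
Sorted by end: (0,1)  (0,3)  (3,5)  (5,6)  (7,9)  (6,10)  (7,11)  (10,13)  (15,16)
take (0,1); take (3,5); take (5,6); take (7,9); skip (7,11); take (10,13); take (15,16).
Selected 6 broadcasts.

6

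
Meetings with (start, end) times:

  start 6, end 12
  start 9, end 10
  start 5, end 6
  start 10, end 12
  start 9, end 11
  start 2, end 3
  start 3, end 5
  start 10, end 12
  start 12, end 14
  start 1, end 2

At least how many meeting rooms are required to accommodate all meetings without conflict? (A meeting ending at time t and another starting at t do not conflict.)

4

starts: [1, 2, 3, 5, 6, 9, 9, 10, 10, 12]
ends:   [2, 3, 5, 6, 10, 11, 12, 12, 12, 14]
s1→1 e2→0 s2→1 e3→0 s3→1 e5→0 s5→1 e6→0 s6→1 s9→2 s9→3 e10→2 s10→3 s10→4  — peak 4.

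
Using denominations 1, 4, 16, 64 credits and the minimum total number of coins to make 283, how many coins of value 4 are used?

Greedy: take as many of the largest coin as possible, then repeat with the remainder.
283 = 4×64 + 1×16 + 2×4 + 3×1
Count of 4: 2

2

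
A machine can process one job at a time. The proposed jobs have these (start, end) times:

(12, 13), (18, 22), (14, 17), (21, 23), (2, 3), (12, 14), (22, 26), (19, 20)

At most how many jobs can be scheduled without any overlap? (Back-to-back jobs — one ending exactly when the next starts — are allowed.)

By end time: (2,3), (12,13), (12,14), (14,17), (19,20), (18,22), (21,23), (22,26).
Pick (2,3); next start ≥ 3 → (12,13); next start ≥ 13 → (14,17); next start ≥ 17 → (19,20); next start ≥ 20 → (21,23).
Selected 5 jobs.

5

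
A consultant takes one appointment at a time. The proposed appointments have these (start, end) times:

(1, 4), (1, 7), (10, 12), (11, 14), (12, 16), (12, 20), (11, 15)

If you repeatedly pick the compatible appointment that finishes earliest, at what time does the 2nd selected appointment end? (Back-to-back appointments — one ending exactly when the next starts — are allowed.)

Greedy by earliest finish: after sorting by end time, pick each interval compatible with the last pick.
Sorted by end: (1,4)  (1,7)  (10,12)  (11,14)  (11,15)  (12,16)  (12,20)
take (1,4); skip (1,7); take (10,12); skip (11,14); take (12,16).
Selected: (1,4) (10,12) (12,16)

12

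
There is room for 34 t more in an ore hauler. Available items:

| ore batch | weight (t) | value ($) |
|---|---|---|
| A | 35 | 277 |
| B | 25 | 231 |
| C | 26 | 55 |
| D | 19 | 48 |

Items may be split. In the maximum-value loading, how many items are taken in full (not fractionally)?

1

Sort by value per unit weight and fill in that order.
Order: B (231/25=9.24) > A (277/35=7.91) > D (48/19=2.53) > C (55/26=2.12)
Fill: take B (25 @ 231) → take 9/35 of A → 71.23; 34/34 used.
1 item(s) taken whole; one partial (take 9/35 of A).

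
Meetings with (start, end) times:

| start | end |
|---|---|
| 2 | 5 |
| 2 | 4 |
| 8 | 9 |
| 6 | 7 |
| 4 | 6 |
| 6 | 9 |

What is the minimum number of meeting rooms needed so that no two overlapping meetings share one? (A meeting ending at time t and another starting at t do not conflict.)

Events (time:±→running): 2:+→1 2:+→2 … peak 2.

2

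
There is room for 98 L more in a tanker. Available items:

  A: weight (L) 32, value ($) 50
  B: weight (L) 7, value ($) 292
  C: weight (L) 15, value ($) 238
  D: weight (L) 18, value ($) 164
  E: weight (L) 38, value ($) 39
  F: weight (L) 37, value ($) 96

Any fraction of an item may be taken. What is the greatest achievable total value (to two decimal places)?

Order: B (292/7=41.71) > C (238/15=15.87) > D (164/18=9.11) > F (96/37=2.59) > A (50/32=1.56) > E (39/38=1.03)
Fill: take B (7 @ 292) → take C (15 @ 238) → take D (18 @ 164) → take F (37 @ 96) → take 21/32 of A → 32.81; 98/98 used.
Total value = 822.81

822.81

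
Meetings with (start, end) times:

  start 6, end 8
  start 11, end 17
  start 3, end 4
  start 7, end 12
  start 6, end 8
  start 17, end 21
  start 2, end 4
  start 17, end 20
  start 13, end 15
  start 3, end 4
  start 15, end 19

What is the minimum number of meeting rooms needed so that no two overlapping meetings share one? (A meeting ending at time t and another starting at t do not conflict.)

Count concurrent intervals with a sweep; the peak is the room count.
Events (time:±→running): 2:+→1 3:+→2 3:+→3 … peak 3.

3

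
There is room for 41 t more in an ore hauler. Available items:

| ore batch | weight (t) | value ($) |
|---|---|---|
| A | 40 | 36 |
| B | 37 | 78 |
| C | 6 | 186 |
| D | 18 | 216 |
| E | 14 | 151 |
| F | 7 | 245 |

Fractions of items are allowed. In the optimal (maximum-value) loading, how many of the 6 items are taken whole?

Sort by value per unit weight and fill in that order.
Order: F (245/7=35.00) > C (186/6=31.00) > D (216/18=12.00) > E (151/14=10.79) > B (78/37=2.11) > A (36/40=0.90)
Fill: take F (7 @ 245) → take C (6 @ 186) → take D (18 @ 216) → take 10/14 of E → 107.86; 41/41 used.
3 item(s) taken whole; one partial (take 10/14 of E).

3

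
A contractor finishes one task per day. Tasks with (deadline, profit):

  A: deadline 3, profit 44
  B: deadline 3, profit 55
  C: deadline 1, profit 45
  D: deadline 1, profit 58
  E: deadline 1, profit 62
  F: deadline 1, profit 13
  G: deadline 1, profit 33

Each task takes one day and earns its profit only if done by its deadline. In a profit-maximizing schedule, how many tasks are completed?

3

Take jobs in profit order; each goes to the latest open slot no later than its deadline.
Profit order: E=62 D=58 B=55 C=45 A=44 G=33 F=13
Assign: E→slot 1, D skipped, B→slot 3, C skipped, A→slot 2, G skipped, F skipped.
Slots: [1:E] [2:A] [3:B]
3 of 7 scheduled.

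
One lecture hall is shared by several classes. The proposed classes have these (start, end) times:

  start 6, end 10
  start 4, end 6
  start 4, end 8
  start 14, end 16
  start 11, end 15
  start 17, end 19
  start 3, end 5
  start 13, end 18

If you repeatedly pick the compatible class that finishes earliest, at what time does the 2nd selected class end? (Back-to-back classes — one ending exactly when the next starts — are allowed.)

10

By end time: (3,5), (4,6), (4,8), (6,10), (11,15), (14,16), (13,18), (17,19).
Pick (3,5); next start ≥ 5 → (6,10); next start ≥ 10 → (11,15); next start ≥ 15 → (17,19).
Selected: (3,5) (6,10) (11,15) (17,19)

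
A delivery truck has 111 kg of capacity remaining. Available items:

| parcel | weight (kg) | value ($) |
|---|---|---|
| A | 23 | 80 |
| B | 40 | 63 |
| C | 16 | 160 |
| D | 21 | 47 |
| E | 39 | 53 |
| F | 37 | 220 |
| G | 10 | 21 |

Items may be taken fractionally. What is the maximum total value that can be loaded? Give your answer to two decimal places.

534.30

Greedy by value/weight ratio, highest first.
Order: C (160/16=10.00) > F (220/37=5.95) > A (80/23=3.48) > D (47/21=2.24) > G (21/10=2.10) > B (63/40=1.57) > E (53/39=1.36)
Fill: take C (16 @ 160) → take F (37 @ 220) → take A (23 @ 80) → take D (21 @ 47) → take G (10 @ 21) → take 4/40 of B → 6.30; 111/111 used.
Total value = 534.30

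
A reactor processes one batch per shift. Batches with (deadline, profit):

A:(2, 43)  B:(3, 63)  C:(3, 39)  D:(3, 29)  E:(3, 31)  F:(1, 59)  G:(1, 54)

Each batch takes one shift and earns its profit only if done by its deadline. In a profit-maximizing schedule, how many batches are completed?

Sort by profit descending; place each in the latest free slot ≤ its deadline.
By profit: B(d3,63), F(d1,59), G(d1,54), A(d2,43), C(d3,39), E(d3,31), D(d3,29)
B→slot 3; F→slot 1; G skipped; A→slot 2; C skipped; E skipped; D skipped.
3 of 7 scheduled.

3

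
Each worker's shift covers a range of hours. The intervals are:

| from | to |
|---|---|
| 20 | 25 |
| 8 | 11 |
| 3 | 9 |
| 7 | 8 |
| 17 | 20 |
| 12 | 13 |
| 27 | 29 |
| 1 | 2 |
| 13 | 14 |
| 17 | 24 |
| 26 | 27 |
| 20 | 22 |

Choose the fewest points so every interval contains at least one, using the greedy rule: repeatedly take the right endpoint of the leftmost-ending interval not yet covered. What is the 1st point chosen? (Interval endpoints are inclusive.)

2

Sorted: [1,2] [7,8] [3,9] [8,11] [12,13] [13,14] [17,20] [20,22] [17,24] [20,25] [26,27] [27,29]
{[1,2]} hit by 2; {[7,8],[3,9],[8,11]} hit by 8; {[12,13],[13,14]} hit by 13; {[17,20],[20,22],[17,24],[20,25]} hit by 20; {[26,27],[27,29]} hit by 27.
Points: 2, 8, 13, 20, 27 (5 total).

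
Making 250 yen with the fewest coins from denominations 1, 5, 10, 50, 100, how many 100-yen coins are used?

Use the largest denomination that fits, subtract, and repeat.
250 − 2×100→50 − 1×50→0
Count of 100: 2

2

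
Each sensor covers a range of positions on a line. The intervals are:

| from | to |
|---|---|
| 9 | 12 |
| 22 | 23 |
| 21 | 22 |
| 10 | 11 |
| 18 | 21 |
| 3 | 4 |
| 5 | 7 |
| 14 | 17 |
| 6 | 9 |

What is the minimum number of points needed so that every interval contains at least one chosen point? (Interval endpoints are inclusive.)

6

By right end: [3,4]  [5,7]  [6,9]  [10,11]  [9,12]  [14,17]  [18,21]  [21,22]  [22,23]
[3,4] uncovered → point at 4; [5,7] uncovered → point at 7; [10,11] uncovered → point at 11; [14,17] uncovered → point at 17; [18,21] uncovered → point at 21; [22,23] uncovered → point at 23.
Points: 4, 7, 11, 17, 21, 23 (6 total).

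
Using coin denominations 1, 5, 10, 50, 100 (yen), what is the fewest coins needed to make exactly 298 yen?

11

298 − 2×100→98 − 1×50→48 − 4×10→8 − 1×5→3 − 3×1→0
Total coins = 2 + 1 + 4 + 1 + 3 = 11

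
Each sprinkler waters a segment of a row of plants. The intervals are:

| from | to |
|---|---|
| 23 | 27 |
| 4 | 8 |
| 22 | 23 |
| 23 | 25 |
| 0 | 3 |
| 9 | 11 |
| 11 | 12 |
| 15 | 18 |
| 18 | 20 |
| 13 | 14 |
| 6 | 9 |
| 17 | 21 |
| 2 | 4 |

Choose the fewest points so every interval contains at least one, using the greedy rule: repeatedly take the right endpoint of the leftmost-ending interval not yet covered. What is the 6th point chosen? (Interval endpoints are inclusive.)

By right end: [0,3]  [2,4]  [4,8]  [6,9]  [9,11]  [11,12]  [13,14]  [15,18]  [18,20]  [17,21]  [22,23]  [23,25]  [23,27]
[0,3] uncovered → point at 3; [4,8] uncovered → point at 8; [9,11] uncovered → point at 11; [13,14] uncovered → point at 14; [15,18] uncovered → point at 18; [22,23] uncovered → point at 23.
Points: 3, 8, 11, 14, 18, 23 (6 total).

23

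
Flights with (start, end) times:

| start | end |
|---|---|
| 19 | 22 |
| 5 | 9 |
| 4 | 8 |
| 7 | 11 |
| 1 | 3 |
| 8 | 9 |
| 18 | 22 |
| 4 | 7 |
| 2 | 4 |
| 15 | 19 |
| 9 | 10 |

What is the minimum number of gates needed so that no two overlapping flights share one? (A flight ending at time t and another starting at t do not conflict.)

Count concurrent intervals with a sweep; the peak is the room count.
starts: [1, 2, 4, 4, 5, 7, 8, 9, 15, 18, 19]
ends:   [3, 4, 7, 8, 9, 9, 10, 11, 19, 22, 22]
s1→1 s2→2 e3→1 e4→0 s4→1 s4→2 s5→3  — peak 3.

3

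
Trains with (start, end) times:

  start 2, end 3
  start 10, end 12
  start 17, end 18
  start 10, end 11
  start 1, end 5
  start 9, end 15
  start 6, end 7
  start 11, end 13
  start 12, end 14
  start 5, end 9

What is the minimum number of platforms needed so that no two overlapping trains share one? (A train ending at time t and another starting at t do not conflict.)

Events (time:±→running): 1:+→1 2:+→2 3:-→1 5:-→0 5:+→1 6:+→2 7:-→1 9:-→0 9:+→1 10:+→2 10:+→3 … peak 3.

3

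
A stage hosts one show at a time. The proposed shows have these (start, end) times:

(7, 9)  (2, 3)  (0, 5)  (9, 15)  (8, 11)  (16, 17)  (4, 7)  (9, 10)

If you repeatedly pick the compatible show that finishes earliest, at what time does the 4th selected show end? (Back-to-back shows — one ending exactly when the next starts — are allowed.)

10

Sorted by end: (2,3)  (0,5)  (4,7)  (7,9)  (9,10)  (8,11)  (9,15)  (16,17)
take (2,3); skip (0,5); take (4,7); take (7,9); take (9,10); skip (9,15); take (16,17).
Selected: (2,3) (4,7) (7,9) (9,10) (16,17)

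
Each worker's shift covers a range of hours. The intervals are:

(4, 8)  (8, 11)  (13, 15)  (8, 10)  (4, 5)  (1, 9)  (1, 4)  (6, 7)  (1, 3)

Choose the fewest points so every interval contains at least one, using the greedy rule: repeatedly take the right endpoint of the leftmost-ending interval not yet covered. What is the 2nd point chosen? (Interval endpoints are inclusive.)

Sorted: [1,3] [1,4] [4,5] [6,7] [4,8] [1,9] [8,10] [8,11] [13,15]
{[1,3],[1,4]} hit by 3; {[4,5]} hit by 5; {[6,7],[4,8],[1,9]} hit by 7; {[8,10],[8,11]} hit by 10; {[13,15]} hit by 15.
Points: 3, 5, 7, 10, 15 (5 total).

5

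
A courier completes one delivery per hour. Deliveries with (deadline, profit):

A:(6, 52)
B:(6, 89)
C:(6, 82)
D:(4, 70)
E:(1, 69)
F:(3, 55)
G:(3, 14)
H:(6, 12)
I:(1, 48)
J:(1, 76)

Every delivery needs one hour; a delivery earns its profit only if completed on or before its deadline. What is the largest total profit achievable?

By profit: B(d6,89), C(d6,82), J(d1,76), D(d4,70), E(d1,69), F(d3,55), A(d6,52), I(d1,48), G(d3,14), H(d6,12)
B→slot 6; C→slot 5; J→slot 1; D→slot 4; E skipped; F→slot 3; A→slot 2; I skipped; G skipped; H skipped.
Profit = 76 + 52 + 55 + 70 + 82 + 89 = 424

424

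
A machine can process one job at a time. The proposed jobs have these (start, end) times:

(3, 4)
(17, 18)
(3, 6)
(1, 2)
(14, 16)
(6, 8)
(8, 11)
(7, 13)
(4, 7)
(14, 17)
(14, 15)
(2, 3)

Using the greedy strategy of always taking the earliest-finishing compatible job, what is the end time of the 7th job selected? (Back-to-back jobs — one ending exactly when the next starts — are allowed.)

Order by finish time; keep every interval that doesn't clash with the previous kept one.
Sorted by end: (1,2)  (2,3)  (3,4)  (3,6)  (4,7)  (6,8)  (8,11)  (7,13)  (14,15)  (14,16)  (14,17)  (17,18)
take (1,2); take (2,3); take (3,4); skip (3,6); take (4,7); take (8,11); take (14,15); skip (14,16); skip (14,17); take (17,18).
Selected: (1,2) (2,3) (3,4) (4,7) (8,11) (14,15) (17,18)

18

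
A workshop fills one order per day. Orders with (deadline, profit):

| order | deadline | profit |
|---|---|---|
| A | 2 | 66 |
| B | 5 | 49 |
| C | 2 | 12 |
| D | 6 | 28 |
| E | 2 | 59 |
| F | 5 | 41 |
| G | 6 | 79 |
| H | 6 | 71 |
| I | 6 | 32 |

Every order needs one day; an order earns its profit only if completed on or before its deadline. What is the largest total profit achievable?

Take jobs in profit order; each goes to the latest open slot no later than its deadline.
Profit order: G=79 H=71 A=66 E=59 B=49 F=41 I=32 D=28 C=12
Assign: G→slot 6, H→slot 5, A→slot 2, E→slot 1, B→slot 4, F→slot 3, I skipped, D skipped, C skipped.
Slots: [1:E] [2:A] [3:F] [4:B] [5:H] [6:G]
Profit = 59 + 66 + 41 + 49 + 71 + 79 = 365

365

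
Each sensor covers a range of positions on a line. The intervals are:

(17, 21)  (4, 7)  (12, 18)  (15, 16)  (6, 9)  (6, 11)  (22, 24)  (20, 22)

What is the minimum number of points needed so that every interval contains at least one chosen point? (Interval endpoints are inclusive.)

4

Process intervals by earliest right end; each time one isn't hit yet, stab at its right endpoint.
Sorted: [4,7] [6,9] [6,11] [15,16] [12,18] [17,21] [20,22] [22,24]
{[4,7],[6,9],[6,11]} hit by 7; {[15,16],[12,18]} hit by 16; {[17,21],[20,22]} hit by 21; {[22,24]} hit by 24.
Points: 7, 16, 21, 24 (4 total).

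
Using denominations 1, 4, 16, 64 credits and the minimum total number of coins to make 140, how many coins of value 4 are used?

Use the largest denomination that fits, subtract, and repeat.
140 = 2×64 + 3×4
Count of 4: 3

3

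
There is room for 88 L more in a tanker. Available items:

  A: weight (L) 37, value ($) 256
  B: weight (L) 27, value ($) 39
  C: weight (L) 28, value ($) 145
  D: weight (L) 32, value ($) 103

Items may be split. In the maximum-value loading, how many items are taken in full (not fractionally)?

Greedy by value/weight ratio, highest first.
Ratios (sorted): A 6.92, C 5.18, D 3.22, B 1.44
take A (37 @ 256); take C (28 @ 145); take 23/32 of D → 74.03. Capacity used 88/88.
2 item(s) taken whole; one partial (take 23/32 of D).

2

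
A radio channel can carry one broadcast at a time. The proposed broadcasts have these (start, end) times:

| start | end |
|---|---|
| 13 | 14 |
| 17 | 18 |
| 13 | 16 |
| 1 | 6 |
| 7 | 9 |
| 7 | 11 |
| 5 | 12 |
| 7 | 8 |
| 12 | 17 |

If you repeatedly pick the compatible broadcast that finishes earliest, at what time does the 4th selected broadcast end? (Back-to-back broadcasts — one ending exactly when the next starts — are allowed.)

Greedy by earliest finish: after sorting by end time, pick each interval compatible with the last pick.
By end time: (1,6), (7,8), (7,9), (7,11), (5,12), (13,14), (13,16), (12,17), (17,18).
Pick (1,6); next start ≥ 6 → (7,8); next start ≥ 8 → (13,14); next start ≥ 14 → (17,18).
Selected: (1,6) (7,8) (13,14) (17,18)

18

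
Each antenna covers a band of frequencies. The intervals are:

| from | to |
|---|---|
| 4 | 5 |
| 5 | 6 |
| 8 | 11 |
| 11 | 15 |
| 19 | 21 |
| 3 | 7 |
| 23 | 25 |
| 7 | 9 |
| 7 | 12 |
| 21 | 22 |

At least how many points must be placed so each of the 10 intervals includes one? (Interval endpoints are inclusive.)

Sort by right endpoint; whenever an interval is uncovered, place a point at its right end.
By right end: [4,5]  [5,6]  [3,7]  [7,9]  [8,11]  [7,12]  [11,15]  [19,21]  [21,22]  [23,25]
[4,5] uncovered → point at 5; [7,9] uncovered → point at 9; [11,15] uncovered → point at 15; [19,21] uncovered → point at 21; [23,25] uncovered → point at 25.
Points: 5, 9, 15, 21, 25 (5 total).

5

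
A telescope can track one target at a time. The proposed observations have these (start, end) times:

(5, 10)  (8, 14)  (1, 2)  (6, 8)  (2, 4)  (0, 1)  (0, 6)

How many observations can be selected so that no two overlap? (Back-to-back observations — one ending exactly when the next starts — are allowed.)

Order by finish time; keep every interval that doesn't clash with the previous kept one.
Sorted by end: (0,1)  (1,2)  (2,4)  (0,6)  (6,8)  (5,10)  (8,14)
take (0,1); take (1,2); take (2,4); take (6,8); skip (5,10); take (8,14).
Selected 5 observations.

5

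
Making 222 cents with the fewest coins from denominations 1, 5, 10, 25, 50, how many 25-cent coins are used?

222 − 4×50→22 − 2×10→2 − 2×1→0
Count of 25: 0

0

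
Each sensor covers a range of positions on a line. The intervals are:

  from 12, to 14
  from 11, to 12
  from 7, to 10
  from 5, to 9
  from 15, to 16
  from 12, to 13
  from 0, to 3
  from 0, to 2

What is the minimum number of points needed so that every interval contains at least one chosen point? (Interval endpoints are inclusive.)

4

Sort by right endpoint; whenever an interval is uncovered, place a point at its right end.
By right end: [0,2]  [0,3]  [5,9]  [7,10]  [11,12]  [12,13]  [12,14]  [15,16]
[0,2] uncovered → point at 2; [5,9] uncovered → point at 9; [11,12] uncovered → point at 12; [15,16] uncovered → point at 16.
Points: 2, 9, 12, 16 (4 total).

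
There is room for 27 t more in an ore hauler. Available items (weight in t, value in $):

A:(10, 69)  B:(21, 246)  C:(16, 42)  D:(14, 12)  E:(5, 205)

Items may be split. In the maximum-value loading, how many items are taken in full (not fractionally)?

Greedy by value/weight ratio, highest first.
Order: E (205/5=41.00) > B (246/21=11.71) > A (69/10=6.90) > C (42/16=2.62) > D (12/14=0.86)
Fill: take E (5 @ 205) → take B (21 @ 246) → take 1/10 of A → 6.90; 27/27 used.
2 item(s) taken whole; one partial (take 1/10 of A).

2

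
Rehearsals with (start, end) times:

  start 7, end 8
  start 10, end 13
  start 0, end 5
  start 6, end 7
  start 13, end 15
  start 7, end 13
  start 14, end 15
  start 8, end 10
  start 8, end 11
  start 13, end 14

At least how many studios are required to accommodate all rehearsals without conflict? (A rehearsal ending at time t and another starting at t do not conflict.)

3

Count concurrent intervals with a sweep; the peak is the room count.
starts: [0, 6, 7, 7, 8, 8, 10, 13, 13, 14]
ends:   [5, 7, 8, 10, 11, 13, 13, 14, 15, 15]
s0→1 e5→0 s6→1 e7→0 s7→1 s7→2 e8→1 s8→2 s8→3  — peak 3.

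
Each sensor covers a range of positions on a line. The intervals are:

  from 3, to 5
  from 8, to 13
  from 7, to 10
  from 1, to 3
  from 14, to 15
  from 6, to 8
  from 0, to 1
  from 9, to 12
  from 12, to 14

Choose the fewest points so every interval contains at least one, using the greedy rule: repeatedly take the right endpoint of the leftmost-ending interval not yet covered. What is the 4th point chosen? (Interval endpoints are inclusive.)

Sorted: [0,1] [1,3] [3,5] [6,8] [7,10] [9,12] [8,13] [12,14] [14,15]
{[0,1],[1,3]} hit by 1; {[3,5]} hit by 5; {[6,8],[7,10]} hit by 8; {[9,12],[8,13],[12,14]} hit by 12; {[14,15]} hit by 15.
Points: 1, 5, 8, 12, 15 (5 total).

12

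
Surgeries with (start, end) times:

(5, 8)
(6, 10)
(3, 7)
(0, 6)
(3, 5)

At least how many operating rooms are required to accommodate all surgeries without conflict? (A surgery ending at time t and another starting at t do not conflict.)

3

Count concurrent intervals with a sweep; the peak is the room count.
Events (time:±→running): 0:+→1 3:+→2 3:+→3 … peak 3.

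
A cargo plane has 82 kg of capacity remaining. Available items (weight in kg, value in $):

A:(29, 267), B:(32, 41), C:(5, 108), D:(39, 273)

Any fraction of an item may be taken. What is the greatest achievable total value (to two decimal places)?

Ratios (sorted): C 21.60, A 9.21, D 7.00, B 1.28
take C (5 @ 108); take A (29 @ 267); take D (39 @ 273); take 9/32 of B → 11.53. Capacity used 82/82.
Total value = 659.53

659.53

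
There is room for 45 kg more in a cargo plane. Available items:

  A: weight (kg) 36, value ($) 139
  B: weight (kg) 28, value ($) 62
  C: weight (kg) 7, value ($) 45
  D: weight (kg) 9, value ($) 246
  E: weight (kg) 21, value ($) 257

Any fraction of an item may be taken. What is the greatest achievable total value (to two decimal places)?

Greedy by value/weight ratio, highest first.
Ratios (sorted): D 27.33, E 12.24, C 6.43, A 3.86, B 2.21
take D (9 @ 246); take E (21 @ 257); take C (7 @ 45); take 8/36 of A → 30.89. Capacity used 45/45.
Total value = 578.89

578.89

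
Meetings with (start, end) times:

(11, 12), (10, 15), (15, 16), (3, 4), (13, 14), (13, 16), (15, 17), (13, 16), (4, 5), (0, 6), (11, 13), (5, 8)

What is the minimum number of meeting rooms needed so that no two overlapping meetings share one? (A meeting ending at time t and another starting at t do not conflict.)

4

The answer is the maximum number of intervals overlapping at any instant.
starts: [0, 3, 4, 5, 10, 11, 11, 13, 13, 13, 15, 15]
ends:   [4, 5, 6, 8, 12, 13, 14, 15, 16, 16, 16, 17]
s0→1 s3→2 e4→1 s4→2 e5→1 s5→2 e6→1 e8→0 s10→1 s11→2 s11→3 e12→2 e13→1 s13→2 s13→3 s13→4  — peak 4.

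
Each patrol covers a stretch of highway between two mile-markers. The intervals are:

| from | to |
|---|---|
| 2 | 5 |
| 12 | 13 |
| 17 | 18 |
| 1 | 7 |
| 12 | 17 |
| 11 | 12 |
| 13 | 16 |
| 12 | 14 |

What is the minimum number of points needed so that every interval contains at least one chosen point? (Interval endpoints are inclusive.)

4

Sort by right endpoint; whenever an interval is uncovered, place a point at its right end.
By right end: [2,5]  [1,7]  [11,12]  [12,13]  [12,14]  [13,16]  [12,17]  [17,18]
[2,5] uncovered → point at 5; [11,12] uncovered → point at 12; [13,16] uncovered → point at 16; [17,18] uncovered → point at 18.
Points: 5, 12, 16, 18 (4 total).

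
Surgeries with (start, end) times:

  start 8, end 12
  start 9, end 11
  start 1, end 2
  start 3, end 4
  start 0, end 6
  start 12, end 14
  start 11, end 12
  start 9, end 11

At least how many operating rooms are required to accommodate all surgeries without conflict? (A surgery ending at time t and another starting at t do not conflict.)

3

Count concurrent intervals with a sweep; the peak is the room count.
Events (time:±→running): 0:+→1 1:+→2 2:-→1 3:+→2 4:-→1 6:-→0 8:+→1 9:+→2 9:+→3 … peak 3.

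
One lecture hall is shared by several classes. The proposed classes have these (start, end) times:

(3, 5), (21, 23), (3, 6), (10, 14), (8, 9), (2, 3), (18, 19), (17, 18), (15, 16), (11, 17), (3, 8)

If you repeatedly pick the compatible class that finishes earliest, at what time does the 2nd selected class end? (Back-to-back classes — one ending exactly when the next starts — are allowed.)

Order by finish time; keep every interval that doesn't clash with the previous kept one.
Sorted by end: (2,3)  (3,5)  (3,6)  (3,8)  (8,9)  (10,14)  (15,16)  (11,17)  (17,18)  (18,19)  (21,23)
take (2,3); take (3,5); take (8,9); take (10,14); take (15,16); skip (11,17); take (17,18); take (18,19); take (21,23).
Selected: (2,3) (3,5) (8,9) (10,14) (15,16) (17,18) (18,19) (21,23)

5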